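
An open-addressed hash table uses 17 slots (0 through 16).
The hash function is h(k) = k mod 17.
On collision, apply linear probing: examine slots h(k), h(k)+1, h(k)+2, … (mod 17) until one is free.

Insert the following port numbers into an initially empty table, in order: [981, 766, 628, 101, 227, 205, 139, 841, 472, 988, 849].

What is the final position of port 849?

5

981 hashes to 12; slot 12 is free -> place at 12.
766 hashes to 1; slot 1 is free -> place at 1.
628 hashes to 16; slot 16 is free -> place at 16.
101 hashes to 16; 16 taken -> place at 0.
227 hashes to 6; slot 6 is free -> place at 6.
205 hashes to 1; 1 taken -> place at 2.
139 hashes to 3; slot 3 is free -> place at 3.
841 hashes to 8; slot 8 is free -> place at 8.
472 hashes to 13; slot 13 is free -> place at 13.
988 hashes to 2; 2,3 taken -> place at 4.
849 hashes to 16; 16,0,1,2,3,4 taken -> place at 5.
Table: [101, 766, 205, 139, 988, 849, 227, -, 841, -, -, -, 981, 472, -, -, 628]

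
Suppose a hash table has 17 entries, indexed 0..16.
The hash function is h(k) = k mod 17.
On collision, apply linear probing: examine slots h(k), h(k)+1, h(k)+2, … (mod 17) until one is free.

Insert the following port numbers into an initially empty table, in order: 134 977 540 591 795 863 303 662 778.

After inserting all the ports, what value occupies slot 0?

863

134 hashes to 15; slot 15 is free => place at 15.
977 hashes to 8; slot 8 is free => place at 8.
540 hashes to 13; slot 13 is free => place at 13.
591 hashes to 13; 13 taken => place at 14.
795 hashes to 13; 13,14,15 taken => place at 16.
863 hashes to 13; 13,14,15,16 taken => place at 0.
303 hashes to 14; 14,15,16,0 taken => place at 1.
662 hashes to 16; 16,0,1 taken => place at 2.
778 hashes to 13; 13,14,15,16,0,1,2 taken => place at 3.
Table: [863, 303, 662, 778, ., ., ., ., 977, ., ., ., ., 540, 591, 134, 795]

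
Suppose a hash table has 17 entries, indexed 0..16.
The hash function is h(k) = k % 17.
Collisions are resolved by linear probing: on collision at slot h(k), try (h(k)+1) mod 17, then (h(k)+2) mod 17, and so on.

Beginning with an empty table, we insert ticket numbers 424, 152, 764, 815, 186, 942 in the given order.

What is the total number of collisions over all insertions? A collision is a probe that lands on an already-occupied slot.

10

424: h=16 => slot 16
152: h=16, probe 16,0 => slot 0
764: h=16, probe 16,0,1 => slot 1
815: h=16, probe 16,0,1,2 => slot 2
186: h=16, probe 16,0,1,2,3 => slot 3
942: h=7 => slot 7
Table: [152, 764, 815, 186, ∅, ∅, ∅, 942, ∅, ∅, ∅, ∅, ∅, ∅, ∅, ∅, 424]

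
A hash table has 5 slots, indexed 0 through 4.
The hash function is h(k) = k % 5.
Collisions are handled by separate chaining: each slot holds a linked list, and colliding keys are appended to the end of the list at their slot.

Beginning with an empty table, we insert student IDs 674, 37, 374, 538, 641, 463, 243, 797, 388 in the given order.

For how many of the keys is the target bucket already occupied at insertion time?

5

Insert 674: h=4, bucket 4 empty -> new chain.
Insert 37: h=2, bucket 2 empty -> new chain.
Insert 374: h=4, bucket 4 nonempty -> append to chain.
Insert 538: h=3, bucket 3 empty -> new chain.
Insert 641: h=1, bucket 1 empty -> new chain.
Insert 463: h=3, bucket 3 nonempty -> append to chain.
Insert 243: h=3, bucket 3 nonempty -> append to chain.
Insert 797: h=2, bucket 2 nonempty -> append to chain.
Insert 388: h=3, bucket 3 nonempty -> append to chain.
Final buckets:
0: -
1: 641
2: 37 -> 797
3: 538 -> 463 -> 243 -> 388
4: 674 -> 374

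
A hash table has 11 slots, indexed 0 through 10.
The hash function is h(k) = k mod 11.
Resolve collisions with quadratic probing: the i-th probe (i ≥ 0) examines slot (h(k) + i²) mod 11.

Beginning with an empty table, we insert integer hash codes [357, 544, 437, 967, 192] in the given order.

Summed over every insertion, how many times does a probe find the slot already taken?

357 hashes to 5; slot 5 is free → place at 5.
544 hashes to 5; 5 taken → place at 6.
437 hashes to 8; slot 8 is free → place at 8.
967 hashes to 10; slot 10 is free → place at 10.
192 hashes to 5; 5,6 taken → place at 9.
Table: [_, _, _, _, _, 357, 544, _, 437, 192, 967]

3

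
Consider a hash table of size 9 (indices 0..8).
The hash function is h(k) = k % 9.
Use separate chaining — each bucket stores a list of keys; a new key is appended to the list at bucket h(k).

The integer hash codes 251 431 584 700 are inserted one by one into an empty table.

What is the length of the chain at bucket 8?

Insert 251: h=8, bucket 8 empty -> new chain.
Insert 431: h=8, bucket 8 nonempty -> append to chain.
Insert 584: h=8, bucket 8 nonempty -> append to chain.
Insert 700: h=7, bucket 7 empty -> new chain.
Final buckets:
0: ∅
1: ∅
2: ∅
3: ∅
4: ∅
5: ∅
6: ∅
7: 700
8: 251 -> 431 -> 584

3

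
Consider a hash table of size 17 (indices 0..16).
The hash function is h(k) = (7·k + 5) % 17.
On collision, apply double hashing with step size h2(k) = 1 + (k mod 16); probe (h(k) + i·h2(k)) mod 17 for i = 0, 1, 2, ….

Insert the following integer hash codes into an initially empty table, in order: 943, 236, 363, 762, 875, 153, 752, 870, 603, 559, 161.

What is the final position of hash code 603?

943: h=10 -> slot 10
236: h=8 -> slot 8
363: h=13 -> slot 13
762: h=1 -> slot 1
875: h=10, h2=12, probe 10,5 -> slot 5
153: h=5, h2=10, probe 5,15 -> slot 15
752: h=16 -> slot 16
870: h=9 -> slot 9
603: h=10, h2=12, probe 10,5,0 -> slot 0
559: h=8, h2=16, probe 8,7 -> slot 7
161: h=10, h2=2, probe 10,12 -> slot 12
Table: [603, 762, -, -, -, 875, -, 559, 236, 870, 943, -, 161, 363, -, 153, 752]

0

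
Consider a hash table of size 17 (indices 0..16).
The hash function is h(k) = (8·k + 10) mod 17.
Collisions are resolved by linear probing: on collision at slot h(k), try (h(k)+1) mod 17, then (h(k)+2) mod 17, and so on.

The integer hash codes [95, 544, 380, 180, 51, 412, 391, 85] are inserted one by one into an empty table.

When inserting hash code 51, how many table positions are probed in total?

95: h=5 => slot 5
544: h=10 => slot 10
380: h=7 => slot 7
180: h=5, probe 5,6 => slot 6
51: h=10, probe 10,11 => slot 11
412: h=8 => slot 8
391: h=10, probe 10,11,12 => slot 12
85: h=10, probe 10,11,12,13 => slot 13
Table: [., ., ., ., ., 95, 180, 380, 412, ., 544, 51, 391, 85, ., ., .]

2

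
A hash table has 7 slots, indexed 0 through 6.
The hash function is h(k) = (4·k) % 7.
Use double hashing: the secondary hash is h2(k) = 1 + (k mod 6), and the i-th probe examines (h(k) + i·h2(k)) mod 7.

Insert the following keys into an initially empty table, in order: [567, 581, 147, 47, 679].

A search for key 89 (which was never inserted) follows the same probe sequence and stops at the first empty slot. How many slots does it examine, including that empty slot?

4

567 hashes to 0; slot 0 is free -> place at 0.
581 hashes to 0, h2=6; 0 taken -> place at 6.
147 hashes to 0, h2=4; 0 taken -> place at 4.
47 hashes to 6, h2=6; 6 taken -> place at 5.
679 hashes to 0, h2=2; 0 taken -> place at 2.
Table: [567, _, 679, _, 147, 47, 581]
Lookup 89: h=6, h2=6, probe 6,5,4,3 → slot 3 empty, not found.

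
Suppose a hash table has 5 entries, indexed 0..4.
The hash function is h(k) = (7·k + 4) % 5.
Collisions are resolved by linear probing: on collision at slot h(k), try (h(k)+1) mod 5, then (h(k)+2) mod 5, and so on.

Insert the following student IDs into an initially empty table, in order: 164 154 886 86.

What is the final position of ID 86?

164: h=2 → slot 2
154: h=2, probe 2,3 → slot 3
886: h=1 → slot 1
86: h=1, probe 1,2,3,4 → slot 4
Table: [—, 886, 164, 154, 86]

4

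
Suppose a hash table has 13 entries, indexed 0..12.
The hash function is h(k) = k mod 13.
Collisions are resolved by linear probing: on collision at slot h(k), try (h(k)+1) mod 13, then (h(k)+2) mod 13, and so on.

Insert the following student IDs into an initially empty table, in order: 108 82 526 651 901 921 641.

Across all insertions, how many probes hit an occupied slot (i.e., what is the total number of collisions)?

108: h=4 => slot 4
82: h=4, probe 4,5 => slot 5
526: h=6 => slot 6
651: h=1 => slot 1
901: h=4, probe 4,5,6,7 => slot 7
921: h=11 => slot 11
641: h=4, probe 4,5,6,7,8 => slot 8
Table: [-, 651, -, -, 108, 82, 526, 901, 641, -, -, 921, -]

8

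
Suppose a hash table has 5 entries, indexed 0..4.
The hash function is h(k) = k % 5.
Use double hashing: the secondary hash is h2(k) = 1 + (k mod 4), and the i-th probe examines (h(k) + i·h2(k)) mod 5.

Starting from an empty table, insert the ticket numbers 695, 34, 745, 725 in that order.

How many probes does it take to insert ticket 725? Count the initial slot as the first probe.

4

695: h=0 → slot 0
34: h=4 → slot 4
745: h=0, h2=2, probe 0,2 → slot 2
725: h=0, h2=2, probe 0,2,4,1 → slot 1
Table: [695, 725, 745, ∅, 34]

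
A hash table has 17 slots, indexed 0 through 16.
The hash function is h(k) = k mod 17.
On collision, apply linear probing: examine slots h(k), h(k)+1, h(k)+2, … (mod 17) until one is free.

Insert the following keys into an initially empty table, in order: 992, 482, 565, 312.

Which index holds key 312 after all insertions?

8

992 hashes to 6; slot 6 is free => place at 6.
482 hashes to 6; 6 taken => place at 7.
565 hashes to 4; slot 4 is free => place at 4.
312 hashes to 6; 6,7 taken => place at 8.
Table: [—, —, —, —, 565, —, 992, 482, 312, —, —, —, —, —, —, —, —]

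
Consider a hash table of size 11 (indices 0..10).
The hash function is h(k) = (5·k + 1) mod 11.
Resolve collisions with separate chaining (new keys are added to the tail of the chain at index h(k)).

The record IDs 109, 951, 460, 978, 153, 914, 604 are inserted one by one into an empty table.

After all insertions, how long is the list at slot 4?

Insert 109: h=7, bucket 7 empty → new chain.
Insert 951: h=4, bucket 4 empty → new chain.
Insert 460: h=2, bucket 2 empty → new chain.
Insert 978: h=7, bucket 7 nonempty → append to chain.
Insert 153: h=7, bucket 7 nonempty → append to chain.
Insert 914: h=6, bucket 6 empty → new chain.
Insert 604: h=7, bucket 7 nonempty → append to chain.
Final buckets:
0: -
1: -
2: 460
3: -
4: 951
5: -
6: 914
7: 109 -> 978 -> 153 -> 604
8: -
9: -
10: -

1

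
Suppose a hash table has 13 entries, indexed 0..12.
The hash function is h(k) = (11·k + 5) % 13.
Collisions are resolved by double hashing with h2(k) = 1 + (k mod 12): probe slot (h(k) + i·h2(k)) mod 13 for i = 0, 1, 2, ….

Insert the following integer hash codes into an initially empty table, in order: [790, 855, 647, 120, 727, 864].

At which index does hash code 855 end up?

2

Insert 790: h=11, slot 11 empty => index 11.
Insert 855: h=11, h2=4, slot 11 occupied => index 2.
Insert 647: h=11, h2=12, slot 11 occupied => index 10.
Insert 120: h=12, slot 12 empty => index 12.
Insert 727: h=7, slot 7 empty => index 7.
Insert 864: h=6, slot 6 empty => index 6.
Table: [_, _, 855, _, _, _, 864, 727, _, _, 647, 790, 120]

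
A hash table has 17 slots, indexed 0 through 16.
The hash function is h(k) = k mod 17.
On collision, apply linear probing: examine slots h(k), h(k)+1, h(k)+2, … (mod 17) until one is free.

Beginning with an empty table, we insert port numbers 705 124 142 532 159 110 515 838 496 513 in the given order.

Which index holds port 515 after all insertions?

705 hashes to 8; slot 8 is free -> place at 8.
124 hashes to 5; slot 5 is free -> place at 5.
142 hashes to 6; slot 6 is free -> place at 6.
532 hashes to 5; 5,6 taken -> place at 7.
159 hashes to 6; 6,7,8 taken -> place at 9.
110 hashes to 8; 8,9 taken -> place at 10.
515 hashes to 5; 5,6,7,8,9,10 taken -> place at 11.
838 hashes to 5; 5,6,7,8,9,10,11 taken -> place at 12.
496 hashes to 3; slot 3 is free -> place at 3.
513 hashes to 3; 3 taken -> place at 4.
Table: [—, —, —, 496, 513, 124, 142, 532, 705, 159, 110, 515, 838, —, —, —, —]

11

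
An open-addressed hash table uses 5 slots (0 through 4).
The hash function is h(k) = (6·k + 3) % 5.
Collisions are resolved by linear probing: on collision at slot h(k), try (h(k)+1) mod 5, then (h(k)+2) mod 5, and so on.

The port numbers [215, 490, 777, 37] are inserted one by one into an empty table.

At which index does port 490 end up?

215: h=3 → slot 3
490: h=3, probe 3,4 → slot 4
777: h=0 → slot 0
37: h=0, probe 0,1 → slot 1
Table: [777, 37, ., 215, 490]

4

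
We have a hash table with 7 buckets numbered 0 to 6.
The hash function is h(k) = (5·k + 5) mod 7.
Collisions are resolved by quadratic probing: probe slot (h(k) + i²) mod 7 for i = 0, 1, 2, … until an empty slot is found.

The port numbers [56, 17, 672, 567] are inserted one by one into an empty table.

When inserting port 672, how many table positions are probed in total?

3

Insert 56: h=5, slot 5 empty → index 5.
Insert 17: h=6, slot 6 empty → index 6.
Insert 672: h=5, slots 5,6 occupied → index 2.
Insert 567: h=5, slots 5,6,2 occupied → index 0.
Table: [567, _, 672, _, _, 56, 17]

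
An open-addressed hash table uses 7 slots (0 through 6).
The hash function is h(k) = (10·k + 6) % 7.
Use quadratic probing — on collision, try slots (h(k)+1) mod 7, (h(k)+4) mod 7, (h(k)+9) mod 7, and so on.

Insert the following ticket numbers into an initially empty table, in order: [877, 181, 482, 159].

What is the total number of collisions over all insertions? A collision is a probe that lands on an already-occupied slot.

877 hashes to 5; slot 5 is free => place at 5.
181 hashes to 3; slot 3 is free => place at 3.
482 hashes to 3; 3 taken => place at 4.
159 hashes to 0; slot 0 is free => place at 0.
Table: [159, —, —, 181, 482, 877, —]

1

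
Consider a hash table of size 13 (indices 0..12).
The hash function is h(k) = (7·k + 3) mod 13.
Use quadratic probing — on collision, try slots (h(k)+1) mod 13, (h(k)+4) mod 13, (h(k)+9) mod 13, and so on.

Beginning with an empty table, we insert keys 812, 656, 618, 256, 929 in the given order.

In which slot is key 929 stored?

812 hashes to 6; slot 6 is free -> place at 6.
656 hashes to 6; 6 taken -> place at 7.
618 hashes to 0; slot 0 is free -> place at 0.
256 hashes to 1; slot 1 is free -> place at 1.
929 hashes to 6; 6,7 taken -> place at 10.
Table: [618, 256, ∅, ∅, ∅, ∅, 812, 656, ∅, ∅, 929, ∅, ∅]

10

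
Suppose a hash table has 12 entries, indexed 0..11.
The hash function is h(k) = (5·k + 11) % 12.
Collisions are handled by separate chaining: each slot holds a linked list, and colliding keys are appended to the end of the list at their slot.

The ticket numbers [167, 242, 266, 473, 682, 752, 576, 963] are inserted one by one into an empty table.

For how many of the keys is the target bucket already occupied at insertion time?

Insert 167: h=6, bucket 6 empty → new chain.
Insert 242: h=9, bucket 9 empty → new chain.
Insert 266: h=9, bucket 9 nonempty → append to chain.
Insert 473: h=0, bucket 0 empty → new chain.
Insert 682: h=1, bucket 1 empty → new chain.
Insert 752: h=3, bucket 3 empty → new chain.
Insert 576: h=11, bucket 11 empty → new chain.
Insert 963: h=2, bucket 2 empty → new chain.
Final buckets:
0: 473
1: 682
2: 963
3: 752
4: -
5: -
6: 167
7: -
8: -
9: 242 -> 266
10: -
11: 576

1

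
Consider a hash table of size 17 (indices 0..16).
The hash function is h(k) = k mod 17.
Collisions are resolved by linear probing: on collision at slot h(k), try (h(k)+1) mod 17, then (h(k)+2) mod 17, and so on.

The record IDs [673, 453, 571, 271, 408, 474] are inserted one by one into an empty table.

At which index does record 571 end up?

12

673 hashes to 10; slot 10 is free -> place at 10.
453 hashes to 11; slot 11 is free -> place at 11.
571 hashes to 10; 10,11 taken -> place at 12.
271 hashes to 16; slot 16 is free -> place at 16.
408 hashes to 0; slot 0 is free -> place at 0.
474 hashes to 15; slot 15 is free -> place at 15.
Table: [408, —, —, —, —, —, —, —, —, —, 673, 453, 571, —, —, 474, 271]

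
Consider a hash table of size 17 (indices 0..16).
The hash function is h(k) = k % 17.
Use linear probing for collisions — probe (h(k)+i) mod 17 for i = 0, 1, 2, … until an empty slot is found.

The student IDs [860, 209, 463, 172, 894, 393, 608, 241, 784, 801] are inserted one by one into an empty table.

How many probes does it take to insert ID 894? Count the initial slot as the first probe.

860: h=10 => slot 10
209: h=5 => slot 5
463: h=4 => slot 4
172: h=2 => slot 2
894: h=10, probe 10,11 => slot 11
393: h=2, probe 2,3 => slot 3
608: h=13 => slot 13
241: h=3, probe 3,4,5,6 => slot 6
784: h=2, probe 2,3,4,5,6,7 => slot 7
801: h=2, probe 2,3,4,5,6,7,8 => slot 8
Table: [∅, ∅, 172, 393, 463, 209, 241, 784, 801, ∅, 860, 894, ∅, 608, ∅, ∅, ∅]

2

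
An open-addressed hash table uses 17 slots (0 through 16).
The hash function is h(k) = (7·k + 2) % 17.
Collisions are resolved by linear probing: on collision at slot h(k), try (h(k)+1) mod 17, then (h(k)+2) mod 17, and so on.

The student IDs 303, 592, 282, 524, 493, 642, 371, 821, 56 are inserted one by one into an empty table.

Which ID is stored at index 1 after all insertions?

Insert 303: h=15, slot 15 empty -> index 15.
Insert 592: h=15, slot 15 occupied -> index 16.
Insert 282: h=4, slot 4 empty -> index 4.
Insert 524: h=15, slots 15,16 occupied -> index 0.
Insert 493: h=2, slot 2 empty -> index 2.
Insert 642: h=8, slot 8 empty -> index 8.
Insert 371: h=15, slots 15,16,0 occupied -> index 1.
Insert 821: h=3, slot 3 empty -> index 3.
Insert 56: h=3, slots 3,4 occupied -> index 5.
Table: [524, 371, 493, 821, 282, 56, _, _, 642, _, _, _, _, _, _, 303, 592]

371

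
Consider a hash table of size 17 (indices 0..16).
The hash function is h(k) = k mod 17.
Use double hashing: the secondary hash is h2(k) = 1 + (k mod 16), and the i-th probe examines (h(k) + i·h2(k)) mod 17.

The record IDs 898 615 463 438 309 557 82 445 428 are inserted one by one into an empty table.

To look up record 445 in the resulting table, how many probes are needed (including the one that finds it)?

Insert 898: h=14, slot 14 empty => index 14.
Insert 615: h=3, slot 3 empty => index 3.
Insert 463: h=4, slot 4 empty => index 4.
Insert 438: h=13, slot 13 empty => index 13.
Insert 309: h=3, h2=6, slot 3 occupied => index 9.
Insert 557: h=13, h2=14, slot 13 occupied => index 10.
Insert 82: h=14, h2=3, slot 14 occupied => index 0.
Insert 445: h=3, h2=14, slots 3,0,14 occupied => index 11.
Insert 428: h=3, h2=13, slot 3 occupied => index 16.
Table: [82, ., ., 615, 463, ., ., ., ., 309, 557, 445, ., 438, 898, ., 428]
Lookup 445: h=3, h2=14, probe 3,0,14,11 → found at 11.

4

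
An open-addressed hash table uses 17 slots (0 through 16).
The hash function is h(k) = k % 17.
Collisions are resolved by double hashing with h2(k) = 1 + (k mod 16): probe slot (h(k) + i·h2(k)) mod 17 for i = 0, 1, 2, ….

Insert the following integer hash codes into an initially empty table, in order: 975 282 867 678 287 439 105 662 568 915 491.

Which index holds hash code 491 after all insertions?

12

Insert 975: h=6, slot 6 empty → index 6.
Insert 282: h=10, slot 10 empty → index 10.
Insert 867: h=0, slot 0 empty → index 0.
Insert 678: h=15, slot 15 empty → index 15.
Insert 287: h=15, h2=16, slot 15 occupied → index 14.
Insert 439: h=14, h2=8, slot 14 occupied → index 5.
Insert 105: h=3, slot 3 empty → index 3.
Insert 662: h=16, slot 16 empty → index 16.
Insert 568: h=7, slot 7 empty → index 7.
Insert 915: h=14, h2=4, slot 14 occupied → index 1.
Insert 491: h=15, h2=12, slots 15,10,5,0 occupied → index 12.
Table: [867, 915, ., 105, ., 439, 975, 568, ., ., 282, ., 491, ., 287, 678, 662]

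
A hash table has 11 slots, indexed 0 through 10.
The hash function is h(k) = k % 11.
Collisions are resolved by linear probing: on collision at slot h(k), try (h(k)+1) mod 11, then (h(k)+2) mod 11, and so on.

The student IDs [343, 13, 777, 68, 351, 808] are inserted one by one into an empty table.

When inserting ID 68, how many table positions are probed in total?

3

Insert 343: h=2, slot 2 empty -> index 2.
Insert 13: h=2, slot 2 occupied -> index 3.
Insert 777: h=7, slot 7 empty -> index 7.
Insert 68: h=2, slots 2,3 occupied -> index 4.
Insert 351: h=10, slot 10 empty -> index 10.
Insert 808: h=5, slot 5 empty -> index 5.
Table: [-, -, 343, 13, 68, 808, -, 777, -, -, 351]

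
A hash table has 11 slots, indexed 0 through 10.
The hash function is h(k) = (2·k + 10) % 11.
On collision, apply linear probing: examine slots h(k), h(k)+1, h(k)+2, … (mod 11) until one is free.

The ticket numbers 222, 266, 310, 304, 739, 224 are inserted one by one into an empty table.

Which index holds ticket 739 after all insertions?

222: h=3 → slot 3
266: h=3, probe 3,4 → slot 4
310: h=3, probe 3,4,5 → slot 5
304: h=2 → slot 2
739: h=3, probe 3,4,5,6 → slot 6
224: h=7 → slot 7
Table: [., ., 304, 222, 266, 310, 739, 224, ., ., .]

6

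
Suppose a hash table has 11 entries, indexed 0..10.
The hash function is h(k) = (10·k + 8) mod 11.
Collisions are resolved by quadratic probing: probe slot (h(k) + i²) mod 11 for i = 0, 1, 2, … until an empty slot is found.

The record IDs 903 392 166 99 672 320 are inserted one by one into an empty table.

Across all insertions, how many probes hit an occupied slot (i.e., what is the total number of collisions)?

Insert 903: h=7, slot 7 empty -> index 7.
Insert 392: h=1, slot 1 empty -> index 1.
Insert 166: h=7, slot 7 occupied -> index 8.
Insert 99: h=8, slot 8 occupied -> index 9.
Insert 672: h=7, slots 7,8 occupied -> index 0.
Insert 320: h=7, slots 7,8,0 occupied -> index 5.
Table: [672, 392, ., ., ., 320, ., 903, 166, 99, .]

7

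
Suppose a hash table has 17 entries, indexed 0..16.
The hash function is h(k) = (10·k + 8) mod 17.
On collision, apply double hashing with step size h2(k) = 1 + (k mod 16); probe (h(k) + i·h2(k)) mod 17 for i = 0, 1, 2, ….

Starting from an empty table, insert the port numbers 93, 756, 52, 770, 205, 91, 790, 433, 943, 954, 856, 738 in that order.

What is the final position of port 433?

5

Insert 93: h=3, slot 3 empty => index 3.
Insert 756: h=3, h2=5, slot 3 occupied => index 8.
Insert 52: h=1, slot 1 empty => index 1.
Insert 770: h=7, slot 7 empty => index 7.
Insert 205: h=1, h2=14, slot 1 occupied => index 15.
Insert 91: h=0, slot 0 empty => index 0.
Insert 790: h=3, h2=7, slot 3 occupied => index 10.
Insert 433: h=3, h2=2, slot 3 occupied => index 5.
Insert 943: h=3, h2=16, slot 3 occupied => index 2.
Insert 954: h=11, slot 11 empty => index 11.
Insert 856: h=0, h2=9, slot 0 occupied => index 9.
Insert 738: h=10, h2=3, slot 10 occupied => index 13.
Table: [91, 52, 943, 93, —, 433, —, 770, 756, 856, 790, 954, —, 738, —, 205, —]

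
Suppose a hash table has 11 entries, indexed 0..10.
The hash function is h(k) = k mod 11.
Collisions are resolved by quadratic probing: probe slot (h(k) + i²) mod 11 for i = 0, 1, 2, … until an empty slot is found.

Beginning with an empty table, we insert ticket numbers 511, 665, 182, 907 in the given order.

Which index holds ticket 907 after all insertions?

511: h=5 → slot 5
665: h=5, probe 5,6 → slot 6
182: h=6, probe 6,7 → slot 7
907: h=5, probe 5,6,9 → slot 9
Table: [-, -, -, -, -, 511, 665, 182, -, 907, -]

9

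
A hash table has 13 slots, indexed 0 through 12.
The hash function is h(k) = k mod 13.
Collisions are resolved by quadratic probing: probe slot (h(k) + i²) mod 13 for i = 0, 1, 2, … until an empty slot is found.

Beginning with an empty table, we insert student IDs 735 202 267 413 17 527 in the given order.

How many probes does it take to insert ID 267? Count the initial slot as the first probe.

735 hashes to 7; slot 7 is free => place at 7.
202 hashes to 7; 7 taken => place at 8.
267 hashes to 7; 7,8 taken => place at 11.
413 hashes to 10; slot 10 is free => place at 10.
17 hashes to 4; slot 4 is free => place at 4.
527 hashes to 7; 7,8,11 taken => place at 3.
Table: [., ., ., 527, 17, ., ., 735, 202, ., 413, 267, .]

3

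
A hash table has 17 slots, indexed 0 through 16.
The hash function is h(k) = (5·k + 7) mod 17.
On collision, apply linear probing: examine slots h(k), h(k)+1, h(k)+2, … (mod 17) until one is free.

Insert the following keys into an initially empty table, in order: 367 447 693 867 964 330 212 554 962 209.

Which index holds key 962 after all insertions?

367: h=6 -> slot 6
447: h=15 -> slot 15
693: h=4 -> slot 4
867: h=7 -> slot 7
964: h=16 -> slot 16
330: h=8 -> slot 8
212: h=13 -> slot 13
554: h=6, probe 6,7,8,9 -> slot 9
962: h=6, probe 6,7,8,9,10 -> slot 10
209: h=15, probe 15,16,0 -> slot 0
Table: [209, ∅, ∅, ∅, 693, ∅, 367, 867, 330, 554, 962, ∅, ∅, 212, ∅, 447, 964]

10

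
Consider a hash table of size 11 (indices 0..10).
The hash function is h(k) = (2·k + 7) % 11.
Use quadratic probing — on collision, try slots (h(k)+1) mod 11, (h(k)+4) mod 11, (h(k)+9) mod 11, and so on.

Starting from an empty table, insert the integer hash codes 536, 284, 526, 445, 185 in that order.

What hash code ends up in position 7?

536 hashes to 1; slot 1 is free => place at 1.
284 hashes to 3; slot 3 is free => place at 3.
526 hashes to 3; 3 taken => place at 4.
445 hashes to 6; slot 6 is free => place at 6.
185 hashes to 3; 3,4 taken => place at 7.
Table: [_, 536, _, 284, 526, _, 445, 185, _, _, _]

185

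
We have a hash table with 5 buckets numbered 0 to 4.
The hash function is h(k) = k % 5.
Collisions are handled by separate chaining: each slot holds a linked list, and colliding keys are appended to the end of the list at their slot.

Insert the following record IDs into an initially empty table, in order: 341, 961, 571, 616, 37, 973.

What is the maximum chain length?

Insert 341: h=1, bucket 1 empty -> new chain.
Insert 961: h=1, bucket 1 nonempty -> append to chain.
Insert 571: h=1, bucket 1 nonempty -> append to chain.
Insert 616: h=1, bucket 1 nonempty -> append to chain.
Insert 37: h=2, bucket 2 empty -> new chain.
Insert 973: h=3, bucket 3 empty -> new chain.
Final buckets:
0: -
1: 341 -> 961 -> 571 -> 616
2: 37
3: 973
4: -

4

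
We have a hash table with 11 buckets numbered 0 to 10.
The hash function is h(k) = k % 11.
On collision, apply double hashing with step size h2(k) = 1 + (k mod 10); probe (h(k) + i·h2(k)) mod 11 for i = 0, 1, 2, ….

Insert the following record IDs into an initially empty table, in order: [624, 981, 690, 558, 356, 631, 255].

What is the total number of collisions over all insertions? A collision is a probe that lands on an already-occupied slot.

Insert 624: h=8, slot 8 empty -> index 8.
Insert 981: h=2, slot 2 empty -> index 2.
Insert 690: h=8, h2=1, slot 8 occupied -> index 9.
Insert 558: h=8, h2=9, slot 8 occupied -> index 6.
Insert 356: h=4, slot 4 empty -> index 4.
Insert 631: h=4, h2=2, slots 4,6,8 occupied -> index 10.
Insert 255: h=2, h2=6, slots 2,8 occupied -> index 3.
Table: [_, _, 981, 255, 356, _, 558, _, 624, 690, 631]

7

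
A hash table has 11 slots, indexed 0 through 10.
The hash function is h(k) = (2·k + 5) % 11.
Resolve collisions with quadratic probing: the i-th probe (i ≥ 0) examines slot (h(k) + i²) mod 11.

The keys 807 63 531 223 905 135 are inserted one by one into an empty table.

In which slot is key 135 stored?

807 hashes to 2; slot 2 is free => place at 2.
63 hashes to 10; slot 10 is free => place at 10.
531 hashes to 0; slot 0 is free => place at 0.
223 hashes to 0; 0 taken => place at 1.
905 hashes to 0; 0,1 taken => place at 4.
135 hashes to 0; 0,1,4 taken => place at 9.
Table: [531, 223, 807, ∅, 905, ∅, ∅, ∅, ∅, 135, 63]

9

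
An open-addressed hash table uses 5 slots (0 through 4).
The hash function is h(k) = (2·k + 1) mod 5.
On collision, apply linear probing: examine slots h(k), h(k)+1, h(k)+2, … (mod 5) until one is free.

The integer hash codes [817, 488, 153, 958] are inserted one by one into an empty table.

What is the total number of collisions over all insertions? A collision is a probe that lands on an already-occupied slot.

3

817 hashes to 0; slot 0 is free -> place at 0.
488 hashes to 2; slot 2 is free -> place at 2.
153 hashes to 2; 2 taken -> place at 3.
958 hashes to 2; 2,3 taken -> place at 4.
Table: [817, ., 488, 153, 958]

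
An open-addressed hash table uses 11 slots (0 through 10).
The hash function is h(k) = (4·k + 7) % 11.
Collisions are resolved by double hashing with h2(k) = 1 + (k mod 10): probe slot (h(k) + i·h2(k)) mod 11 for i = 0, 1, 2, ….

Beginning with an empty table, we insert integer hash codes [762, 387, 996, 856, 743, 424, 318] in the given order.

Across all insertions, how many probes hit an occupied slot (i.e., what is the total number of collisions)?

762: h=8 => slot 8
387: h=4 => slot 4
996: h=9 => slot 9
856: h=10 => slot 10
743: h=9, h2=4, probe 9,2 => slot 2
424: h=9, h2=5, probe 9,3 => slot 3
318: h=3, h2=9, probe 3,1 => slot 1
Table: [—, 318, 743, 424, 387, —, —, —, 762, 996, 856]

3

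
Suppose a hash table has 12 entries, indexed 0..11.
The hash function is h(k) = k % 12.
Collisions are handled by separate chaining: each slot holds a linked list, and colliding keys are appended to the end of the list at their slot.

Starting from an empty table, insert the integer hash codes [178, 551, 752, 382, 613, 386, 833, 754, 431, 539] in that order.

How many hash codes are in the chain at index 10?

3

178 -> bucket 10
551 -> bucket 11
752 -> bucket 8
382 -> bucket 10 (collision)
613 -> bucket 1
386 -> bucket 2
833 -> bucket 5
754 -> bucket 10 (collision)
431 -> bucket 11 (collision)
539 -> bucket 11 (collision)
Final buckets:
0: _
1: 613
2: 386
3: _
4: _
5: 833
6: _
7: _
8: 752
9: _
10: 178 -> 382 -> 754
11: 551 -> 431 -> 539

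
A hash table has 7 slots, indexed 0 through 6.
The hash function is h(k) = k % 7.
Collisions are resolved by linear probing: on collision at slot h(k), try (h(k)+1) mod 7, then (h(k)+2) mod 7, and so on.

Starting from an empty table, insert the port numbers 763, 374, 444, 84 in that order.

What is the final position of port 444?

4

Insert 763: h=0, slot 0 empty → index 0.
Insert 374: h=3, slot 3 empty → index 3.
Insert 444: h=3, slot 3 occupied → index 4.
Insert 84: h=0, slot 0 occupied → index 1.
Table: [763, 84, _, 374, 444, _, _]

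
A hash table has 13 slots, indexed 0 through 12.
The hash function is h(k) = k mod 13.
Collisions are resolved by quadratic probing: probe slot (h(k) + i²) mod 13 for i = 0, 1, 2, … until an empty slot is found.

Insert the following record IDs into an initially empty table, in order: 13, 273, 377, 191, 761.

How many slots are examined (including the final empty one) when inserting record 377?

3

Insert 13: h=0, slot 0 empty -> index 0.
Insert 273: h=0, slot 0 occupied -> index 1.
Insert 377: h=0, slots 0,1 occupied -> index 4.
Insert 191: h=9, slot 9 empty -> index 9.
Insert 761: h=7, slot 7 empty -> index 7.
Table: [13, 273, ∅, ∅, 377, ∅, ∅, 761, ∅, 191, ∅, ∅, ∅]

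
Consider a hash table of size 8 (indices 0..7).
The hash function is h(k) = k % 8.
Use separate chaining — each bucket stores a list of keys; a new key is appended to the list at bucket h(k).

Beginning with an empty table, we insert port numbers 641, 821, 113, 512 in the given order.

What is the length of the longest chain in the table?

Insert 641: h=1, bucket 1 empty → new chain.
Insert 821: h=5, bucket 5 empty → new chain.
Insert 113: h=1, bucket 1 nonempty → append to chain.
Insert 512: h=0, bucket 0 empty → new chain.
Final buckets:
0: 512
1: 641 -> 113
2: —
3: —
4: —
5: 821
6: —
7: —

2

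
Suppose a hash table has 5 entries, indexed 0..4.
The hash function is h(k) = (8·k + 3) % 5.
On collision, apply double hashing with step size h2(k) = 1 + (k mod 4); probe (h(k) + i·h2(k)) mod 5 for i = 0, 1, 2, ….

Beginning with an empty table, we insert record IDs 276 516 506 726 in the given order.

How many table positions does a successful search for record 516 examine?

2

Insert 276: h=1, slot 1 empty => index 1.
Insert 516: h=1, h2=1, slot 1 occupied => index 2.
Insert 506: h=1, h2=3, slot 1 occupied => index 4.
Insert 726: h=1, h2=3, slots 1,4,2 occupied => index 0.
Table: [726, 276, 516, _, 506]
Lookup 516: h=1, h2=1, probe 1,2 → found at 2.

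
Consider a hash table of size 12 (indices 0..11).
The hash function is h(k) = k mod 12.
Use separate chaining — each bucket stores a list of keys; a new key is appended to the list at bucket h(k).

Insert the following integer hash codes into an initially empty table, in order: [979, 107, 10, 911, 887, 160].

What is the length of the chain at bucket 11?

979 -> bucket 7
107 -> bucket 11
10 -> bucket 10
911 -> bucket 11 (collision)
887 -> bucket 11 (collision)
160 -> bucket 4
Final buckets:
0: -
1: -
2: -
3: -
4: 160
5: -
6: -
7: 979
8: -
9: -
10: 10
11: 107 -> 911 -> 887

3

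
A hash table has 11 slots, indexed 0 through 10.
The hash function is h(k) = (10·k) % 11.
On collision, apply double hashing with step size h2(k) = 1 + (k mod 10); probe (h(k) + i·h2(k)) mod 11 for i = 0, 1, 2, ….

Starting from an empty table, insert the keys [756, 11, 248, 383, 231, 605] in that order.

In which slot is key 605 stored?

6

756: h=3 => slot 3
11: h=0 => slot 0
248: h=5 => slot 5
383: h=2 => slot 2
231: h=0, h2=2, probe 0,2,4 => slot 4
605: h=0, h2=6, probe 0,6 => slot 6
Table: [11, —, 383, 756, 231, 248, 605, —, —, —, —]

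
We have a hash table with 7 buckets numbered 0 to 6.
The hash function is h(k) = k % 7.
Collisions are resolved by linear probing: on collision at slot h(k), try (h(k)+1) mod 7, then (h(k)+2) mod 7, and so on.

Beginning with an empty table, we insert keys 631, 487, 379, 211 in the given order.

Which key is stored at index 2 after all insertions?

631 hashes to 1; slot 1 is free → place at 1.
487 hashes to 4; slot 4 is free → place at 4.
379 hashes to 1; 1 taken → place at 2.
211 hashes to 1; 1,2 taken → place at 3.
Table: [., 631, 379, 211, 487, ., .]

379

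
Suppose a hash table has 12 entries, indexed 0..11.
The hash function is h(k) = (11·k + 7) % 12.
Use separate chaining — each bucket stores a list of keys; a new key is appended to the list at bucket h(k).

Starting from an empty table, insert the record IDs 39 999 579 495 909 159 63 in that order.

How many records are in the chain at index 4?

6

Insert 39: h=4, bucket 4 empty -> new chain.
Insert 999: h=4, bucket 4 nonempty -> append to chain.
Insert 579: h=4, bucket 4 nonempty -> append to chain.
Insert 495: h=4, bucket 4 nonempty -> append to chain.
Insert 909: h=10, bucket 10 empty -> new chain.
Insert 159: h=4, bucket 4 nonempty -> append to chain.
Insert 63: h=4, bucket 4 nonempty -> append to chain.
Final buckets:
0: _
1: _
2: _
3: _
4: 39 -> 999 -> 579 -> 495 -> 159 -> 63
5: _
6: _
7: _
8: _
9: _
10: 909
11: _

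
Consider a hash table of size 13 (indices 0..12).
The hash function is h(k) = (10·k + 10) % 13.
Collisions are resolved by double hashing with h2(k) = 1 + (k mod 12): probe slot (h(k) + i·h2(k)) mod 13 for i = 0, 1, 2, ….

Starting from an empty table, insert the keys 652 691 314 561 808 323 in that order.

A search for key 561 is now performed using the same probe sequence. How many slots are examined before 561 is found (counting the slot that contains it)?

Insert 652: h=4, slot 4 empty → index 4.
Insert 691: h=4, h2=8, slot 4 occupied → index 12.
Insert 314: h=4, h2=3, slot 4 occupied → index 7.
Insert 561: h=4, h2=10, slot 4 occupied → index 1.
Insert 808: h=4, h2=5, slot 4 occupied → index 9.
Insert 323: h=3, slot 3 empty → index 3.
Table: [-, 561, -, 323, 652, -, -, 314, -, 808, -, -, 691]
Lookup 561: h=4, h2=10, probe 4,1 → found at 1.

2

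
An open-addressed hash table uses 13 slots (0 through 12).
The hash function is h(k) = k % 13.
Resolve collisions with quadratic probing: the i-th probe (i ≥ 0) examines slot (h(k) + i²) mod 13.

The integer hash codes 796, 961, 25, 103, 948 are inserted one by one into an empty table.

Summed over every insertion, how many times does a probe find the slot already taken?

796: h=3 => slot 3
961: h=12 => slot 12
25: h=12, probe 12,0 => slot 0
103: h=12, probe 12,0,3,8 => slot 8
948: h=12, probe 12,0,3,8,2 => slot 2
Table: [25, _, 948, 796, _, _, _, _, 103, _, _, _, 961]

8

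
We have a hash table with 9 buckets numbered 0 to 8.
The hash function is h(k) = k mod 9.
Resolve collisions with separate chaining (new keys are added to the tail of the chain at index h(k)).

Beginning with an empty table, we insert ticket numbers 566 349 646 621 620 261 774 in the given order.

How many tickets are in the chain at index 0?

3

566 → bucket 8
349 → bucket 7
646 → bucket 7 (collision)
621 → bucket 0
620 → bucket 8 (collision)
261 → bucket 0 (collision)
774 → bucket 0 (collision)
Final buckets:
0: 621 -> 261 -> 774
1: —
2: —
3: —
4: —
5: —
6: —
7: 349 -> 646
8: 566 -> 620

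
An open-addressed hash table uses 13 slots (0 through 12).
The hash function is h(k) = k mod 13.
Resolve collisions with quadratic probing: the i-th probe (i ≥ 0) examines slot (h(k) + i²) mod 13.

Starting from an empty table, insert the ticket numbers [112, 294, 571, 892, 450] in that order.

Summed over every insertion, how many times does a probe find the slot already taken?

112: h=8 -> slot 8
294: h=8, probe 8,9 -> slot 9
571: h=12 -> slot 12
892: h=8, probe 8,9,12,4 -> slot 4
450: h=8, probe 8,9,12,4,11 -> slot 11
Table: [-, -, -, -, 892, -, -, -, 112, 294, -, 450, 571]

8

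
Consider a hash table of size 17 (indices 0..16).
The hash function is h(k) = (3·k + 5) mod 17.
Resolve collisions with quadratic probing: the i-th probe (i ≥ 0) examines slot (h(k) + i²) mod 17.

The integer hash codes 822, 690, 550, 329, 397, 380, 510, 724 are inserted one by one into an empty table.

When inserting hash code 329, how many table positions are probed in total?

822 hashes to 6; slot 6 is free → place at 6.
690 hashes to 1; slot 1 is free → place at 1.
550 hashes to 6; 6 taken → place at 7.
329 hashes to 6; 6,7 taken → place at 10.
397 hashes to 6; 6,7,10 taken → place at 15.
380 hashes to 6; 6,7,10,15 taken → place at 5.
510 hashes to 5; 5,6 taken → place at 9.
724 hashes to 1; 1 taken → place at 2.
Table: [∅, 690, 724, ∅, ∅, 380, 822, 550, ∅, 510, 329, ∅, ∅, ∅, ∅, 397, ∅]

3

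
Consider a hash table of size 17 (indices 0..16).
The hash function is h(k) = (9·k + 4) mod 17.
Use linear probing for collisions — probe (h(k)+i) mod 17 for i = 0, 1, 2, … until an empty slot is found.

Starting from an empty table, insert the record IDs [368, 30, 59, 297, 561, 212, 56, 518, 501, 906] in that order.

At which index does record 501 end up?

Insert 368: h=1, slot 1 empty => index 1.
Insert 30: h=2, slot 2 empty => index 2.
Insert 59: h=8, slot 8 empty => index 8.
Insert 297: h=8, slot 8 occupied => index 9.
Insert 561: h=4, slot 4 empty => index 4.
Insert 212: h=8, slots 8,9 occupied => index 10.
Insert 56: h=15, slot 15 empty => index 15.
Insert 518: h=8, slots 8,9,10 occupied => index 11.
Insert 501: h=8, slots 8,9,10,11 occupied => index 12.
Insert 906: h=15, slot 15 occupied => index 16.
Table: [-, 368, 30, -, 561, -, -, -, 59, 297, 212, 518, 501, -, -, 56, 906]

12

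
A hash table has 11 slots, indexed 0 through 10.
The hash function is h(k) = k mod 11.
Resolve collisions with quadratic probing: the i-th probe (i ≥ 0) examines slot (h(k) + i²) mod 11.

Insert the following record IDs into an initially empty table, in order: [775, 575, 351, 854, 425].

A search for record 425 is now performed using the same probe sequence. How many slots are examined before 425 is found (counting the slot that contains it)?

Insert 775: h=5, slot 5 empty → index 5.
Insert 575: h=3, slot 3 empty → index 3.
Insert 351: h=10, slot 10 empty → index 10.
Insert 854: h=7, slot 7 empty → index 7.
Insert 425: h=7, slot 7 occupied → index 8.
Table: [., ., ., 575, ., 775, ., 854, 425, ., 351]
Lookup 425: h=7, probe 7,8 → found at 8.

2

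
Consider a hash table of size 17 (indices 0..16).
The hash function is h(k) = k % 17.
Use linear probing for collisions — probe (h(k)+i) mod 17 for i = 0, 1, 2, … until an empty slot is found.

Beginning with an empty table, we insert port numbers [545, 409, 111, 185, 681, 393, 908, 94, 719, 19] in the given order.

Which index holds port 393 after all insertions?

4

Insert 545: h=1, slot 1 empty => index 1.
Insert 409: h=1, slot 1 occupied => index 2.
Insert 111: h=9, slot 9 empty => index 9.
Insert 185: h=15, slot 15 empty => index 15.
Insert 681: h=1, slots 1,2 occupied => index 3.
Insert 393: h=2, slots 2,3 occupied => index 4.
Insert 908: h=7, slot 7 empty => index 7.
Insert 94: h=9, slot 9 occupied => index 10.
Insert 719: h=5, slot 5 empty => index 5.
Insert 19: h=2, slots 2,3,4,5 occupied => index 6.
Table: [-, 545, 409, 681, 393, 719, 19, 908, -, 111, 94, -, -, -, -, 185, -]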